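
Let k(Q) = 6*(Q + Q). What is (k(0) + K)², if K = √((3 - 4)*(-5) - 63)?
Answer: -58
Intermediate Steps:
k(Q) = 12*Q (k(Q) = 6*(2*Q) = 12*Q)
K = I*√58 (K = √(-1*(-5) - 63) = √(5 - 63) = √(-58) = I*√58 ≈ 7.6158*I)
(k(0) + K)² = (12*0 + I*√58)² = (0 + I*√58)² = (I*√58)² = -58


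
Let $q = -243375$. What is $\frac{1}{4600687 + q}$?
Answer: $\frac{1}{4357312} \approx 2.295 \cdot 10^{-7}$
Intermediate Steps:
$\frac{1}{4600687 + q} = \frac{1}{4600687 - 243375} = \frac{1}{4357312}$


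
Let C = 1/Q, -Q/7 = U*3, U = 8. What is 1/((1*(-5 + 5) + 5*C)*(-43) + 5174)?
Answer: 168/869447 ≈ 0.00019323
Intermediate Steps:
Q = -168 (Q = -56*3 = -7*24 = -168)
C = -1/168 (C = 1/(-168) = -1/168 ≈ -0.0059524)
1/((1*(-5 + 5) + 5*C)*(-43) + 5174) = 1/((1*(-5 + 5) + 5*(-1/168))*(-43) + 5174) = 1/((1*0 - 5/168)*(-43) + 5174) = 1/((0 - 5/168)*(-43) + 5174) = 1/(-5/168*(-43) + 5174) = 1/(215/168 + 5174) = 1/(869447/168) = 168/869447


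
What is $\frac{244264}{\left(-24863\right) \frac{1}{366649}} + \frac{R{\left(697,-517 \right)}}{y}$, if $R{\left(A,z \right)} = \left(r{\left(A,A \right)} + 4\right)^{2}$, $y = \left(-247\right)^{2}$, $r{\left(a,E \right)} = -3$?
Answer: $- \frac{5463914263833161}{1516866767} \approx -3.6021 \cdot 10^{6}$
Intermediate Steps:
$y = 61009$
$R{\left(A,z \right)} = 1$ ($R{\left(A,z \right)} = \left(-3 + 4\right)^{2} = 1^{2} = 1$)
$\frac{244264}{\left(-24863\right) \frac{1}{366649}} + \frac{R{\left(697,-517 \right)}}{y} = \frac{244264}{\left(-24863\right) \frac{1}{366649}} + 1 \cdot \frac{1}{61009} = \frac{244264}{- \frac{24863}{366649}} + \frac{1}{61009} = 244264 \left(- \frac{366649}{24863}\right) + \frac{1}{61009} = - \frac{89559151336}{24863} + \frac{1}{61009} = - \frac{5463914263833161}{1516866767}$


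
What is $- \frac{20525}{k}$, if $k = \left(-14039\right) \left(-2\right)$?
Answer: $- \frac{20525}{28078} \approx -0.731$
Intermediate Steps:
$k = 28078$
$- \frac{20525}{k} = - \frac{20525}{28078}$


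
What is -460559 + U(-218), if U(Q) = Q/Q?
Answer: -460558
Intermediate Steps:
U(Q) = 1
-460559 + U(-218) = -460559 + 1 = -460558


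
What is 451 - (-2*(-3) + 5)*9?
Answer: 352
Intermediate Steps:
451 - (-2*(-3) + 5)*9 = 451 - (6 + 5)*9 = 451 - 11*9 = 451 - 1*99 = 451 - 99 = 352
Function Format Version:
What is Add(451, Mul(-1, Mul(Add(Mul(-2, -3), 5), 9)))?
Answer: 352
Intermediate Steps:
Add(451, Mul(-1, Mul(Add(Mul(-2, -3), 5), 9))) = Add(451, Mul(-1, Mul(Add(6, 5), 9))) = Add(451, Mul(-1, Mul(11, 9))) = Add(451, Mul(-1, 99)) = Add(451, -99) = 352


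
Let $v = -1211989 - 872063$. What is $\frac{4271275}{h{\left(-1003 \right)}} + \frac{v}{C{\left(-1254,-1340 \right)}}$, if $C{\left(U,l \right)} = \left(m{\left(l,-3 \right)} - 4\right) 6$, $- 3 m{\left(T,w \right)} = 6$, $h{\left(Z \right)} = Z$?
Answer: $\frac{161378188}{3009} \approx 53632.0$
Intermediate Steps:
$v = -2084052$ ($v = -1211989 - 872063 = -2084052$)
$m{\left(T,w \right)} = -2$ ($m{\left(T,w \right)} = \left(- \frac{1}{3}\right) 6 = -2$)
$C{\left(U,l \right)} = -36$ ($C{\left(U,l \right)} = \left(-2 - 4\right) 6 = \left(-6\right) 6 = -36$)
$\frac{4271275}{h{\left(-1003 \right)}} + \frac{v}{C{\left(-1254,-1340 \right)}} = \frac{4271275}{-1003} - \frac{2084052}{-36} = 4271275 \left(- \frac{1}{1003}\right) - - \frac{173671}{3} = - \frac{4271275}{1003} + \frac{173671}{3} = \frac{161378188}{3009}$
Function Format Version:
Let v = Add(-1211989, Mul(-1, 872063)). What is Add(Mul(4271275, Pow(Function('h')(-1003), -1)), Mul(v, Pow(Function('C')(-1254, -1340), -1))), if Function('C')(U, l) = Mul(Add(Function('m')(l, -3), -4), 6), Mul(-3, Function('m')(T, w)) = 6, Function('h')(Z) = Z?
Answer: Rational(161378188, 3009) ≈ 53632.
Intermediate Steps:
v = -2084052 (v = Add(-1211989, -872063) = -2084052)
Function('m')(T, w) = -2 (Function('m')(T, w) = Mul(Rational(-1, 3), 6) = -2)
Function('C')(U, l) = -36 (Function('C')(U, l) = Mul(Add(-2, -4), 6) = Mul(-6, 6) = -36)
Add(Mul(4271275, Pow(Function('h')(-1003), -1)), Mul(v, Pow(Function('C')(-1254, -1340), -1))) = Add(Mul(4271275, Pow(-1003, -1)), Mul(-2084052, Pow(-36, -1))) = Add(Mul(4271275, Rational(-1, 1003)), Mul(-2084052, Rational(-1, 36))) = Add(Rational(-4271275, 1003), Rational(173671, 3)) = Rational(161378188, 3009)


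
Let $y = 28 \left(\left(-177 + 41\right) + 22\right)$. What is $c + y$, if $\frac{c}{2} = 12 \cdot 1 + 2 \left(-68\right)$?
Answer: $-3440$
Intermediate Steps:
$c = -248$ ($c = 2 \left(12 \cdot 1 + 2 \left(-68\right)\right) = 2 \left(12 - 136\right) = 2 \left(-124\right) = -248$)
$y = -3192$ ($y = 28 \left(-136 + 22\right) = 28 \left(-114\right) = -3192$)
$c + y = -248 - 3192 = -3440$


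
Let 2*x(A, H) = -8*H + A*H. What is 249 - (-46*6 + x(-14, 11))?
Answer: 646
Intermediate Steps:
x(A, H) = -4*H + A*H/2 (x(A, H) = (-8*H + A*H)/2 = -4*H + A*H/2)
249 - (-46*6 + x(-14, 11)) = 249 - (-46*6 + (1/2)*11*(-8 - 14)) = 249 - (-276 + (1/2)*11*(-22)) = 249 - (-276 - 121) = 249 - 1*(-397) = 249 + 397 = 646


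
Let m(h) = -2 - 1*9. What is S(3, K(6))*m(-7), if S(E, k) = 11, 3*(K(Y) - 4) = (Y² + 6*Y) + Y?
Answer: -121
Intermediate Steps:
K(Y) = 4 + Y²/3 + 7*Y/3 (K(Y) = 4 + ((Y² + 6*Y) + Y)/3 = 4 + (Y² + 7*Y)/3 = 4 + (Y²/3 + 7*Y/3) = 4 + Y²/3 + 7*Y/3)
m(h) = -11 (m(h) = -2 - 9 = -11)
S(3, K(6))*m(-7) = 11*(-11) = -121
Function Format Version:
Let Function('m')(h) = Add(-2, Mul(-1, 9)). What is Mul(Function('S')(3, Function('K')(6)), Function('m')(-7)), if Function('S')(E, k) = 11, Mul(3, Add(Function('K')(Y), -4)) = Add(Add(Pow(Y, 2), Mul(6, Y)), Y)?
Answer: -121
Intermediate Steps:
Function('K')(Y) = Add(4, Mul(Rational(1, 3), Pow(Y, 2)), Mul(Rational(7, 3), Y)) (Function('K')(Y) = Add(4, Mul(Rational(1, 3), Add(Add(Pow(Y, 2), Mul(6, Y)), Y))) = Add(4, Mul(Rational(1, 3), Add(Pow(Y, 2), Mul(7, Y)))) = Add(4, Add(Mul(Rational(1, 3), Pow(Y, 2)), Mul(Rational(7, 3), Y))) = Add(4, Mul(Rational(1, 3), Pow(Y, 2)), Mul(Rational(7, 3), Y)))
Function('m')(h) = -11 (Function('m')(h) = Add(-2, -9) = -11)
Mul(Function('S')(3, Function('K')(6)), Function('m')(-7)) = Mul(11, -11) = -121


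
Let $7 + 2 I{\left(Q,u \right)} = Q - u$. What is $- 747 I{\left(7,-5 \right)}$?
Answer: $- \frac{3735}{2} \approx -1867.5$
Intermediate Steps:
$I{\left(Q,u \right)} = - \frac{7}{2} + \frac{Q}{2} - \frac{u}{2}$ ($I{\left(Q,u \right)} = - \frac{7}{2} + \frac{Q - u}{2} = - \frac{7}{2} + \left(\frac{Q}{2} - \frac{u}{2}\right) = - \frac{7}{2} + \frac{Q}{2} - \frac{u}{2}$)
$- 747 I{\left(7,-5 \right)} = - 747 \left(- \frac{7}{2} + \frac{1}{2} \cdot 7 - - \frac{5}{2}\right) = - 747 \left(- \frac{7}{2} + \frac{7}{2} + \frac{5}{2}\right) = \left(-747\right) \frac{5}{2} = - \frac{3735}{2}$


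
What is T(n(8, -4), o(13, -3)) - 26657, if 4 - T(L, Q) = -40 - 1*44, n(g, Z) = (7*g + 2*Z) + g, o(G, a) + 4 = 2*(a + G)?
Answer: -26569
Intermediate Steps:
o(G, a) = -4 + 2*G + 2*a (o(G, a) = -4 + 2*(a + G) = -4 + 2*(G + a) = -4 + (2*G + 2*a) = -4 + 2*G + 2*a)
n(g, Z) = 2*Z + 8*g (n(g, Z) = (2*Z + 7*g) + g = 2*Z + 8*g)
T(L, Q) = 88 (T(L, Q) = 4 - (-40 - 1*44) = 4 - (-40 - 44) = 4 - 1*(-84) = 4 + 84 = 88)
T(n(8, -4), o(13, -3)) - 26657 = 88 - 26657 = -26569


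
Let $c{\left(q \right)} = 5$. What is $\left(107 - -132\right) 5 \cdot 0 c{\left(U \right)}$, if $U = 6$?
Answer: $0$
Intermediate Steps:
$\left(107 - -132\right) 5 \cdot 0 c{\left(U \right)} = \left(107 - -132\right) 5 \cdot 0 \cdot 5 = \left(107 + 132\right) 0 \cdot 5 = 239 \cdot 0 = 0$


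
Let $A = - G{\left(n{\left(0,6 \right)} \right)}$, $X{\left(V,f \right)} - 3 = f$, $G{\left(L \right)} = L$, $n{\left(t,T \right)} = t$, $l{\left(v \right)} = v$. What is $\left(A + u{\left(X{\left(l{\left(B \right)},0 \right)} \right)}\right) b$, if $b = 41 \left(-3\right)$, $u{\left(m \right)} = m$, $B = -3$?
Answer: $-369$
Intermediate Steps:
$X{\left(V,f \right)} = 3 + f$
$b = -123$
$A = 0$ ($A = \left(-1\right) 0 = 0$)
$\left(A + u{\left(X{\left(l{\left(B \right)},0 \right)} \right)}\right) b = \left(0 + \left(3 + 0\right)\right) \left(-123\right) = \left(0 + 3\right) \left(-123\right) = 3 \left(-123\right) = -369$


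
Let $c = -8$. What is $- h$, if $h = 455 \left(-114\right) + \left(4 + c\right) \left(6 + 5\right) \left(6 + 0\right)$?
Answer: $52134$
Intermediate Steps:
$h = -52134$ ($h = 455 \left(-114\right) + \left(4 - 8\right) \left(6 + 5\right) \left(6 + 0\right) = -51870 - 4 \cdot 11 \cdot 6 = -51870 - 264 = -52134$)
$- h = \left(-1\right) \left(-52134\right) = 52134$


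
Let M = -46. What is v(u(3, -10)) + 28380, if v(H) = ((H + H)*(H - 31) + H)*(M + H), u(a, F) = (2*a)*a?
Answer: 40980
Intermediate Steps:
u(a, F) = 2*a**2
v(H) = (-46 + H)*(H + 2*H*(-31 + H)) (v(H) = ((H + H)*(H - 31) + H)*(-46 + H) = ((2*H)*(-31 + H) + H)*(-46 + H) = (2*H*(-31 + H) + H)*(-46 + H) = (H + 2*H*(-31 + H))*(-46 + H) = (-46 + H)*(H + 2*H*(-31 + H)))
v(u(3, -10)) + 28380 = (2*3**2)*(2806 - 306*3**2 + 2*(2*3**2)**2) + 28380 = (2*9)*(2806 - 306*9 + 2*(2*9)**2) + 28380 = 18*(2806 - 153*18 + 2*18**2) + 28380 = 18*(2806 - 2754 + 2*324) + 28380 = 18*(2806 - 2754 + 648) + 28380 = 18*700 + 28380 = 12600 + 28380 = 40980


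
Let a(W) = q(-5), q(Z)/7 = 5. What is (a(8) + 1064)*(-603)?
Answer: -662697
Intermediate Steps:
q(Z) = 35 (q(Z) = 7*5 = 35)
a(W) = 35
(a(8) + 1064)*(-603) = (35 + 1064)*(-603) = 1099*(-603) = -662697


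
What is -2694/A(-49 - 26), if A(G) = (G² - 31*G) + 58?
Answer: -1347/4004 ≈ -0.33641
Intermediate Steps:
A(G) = 58 + G² - 31*G
-2694/A(-49 - 26) = -2694/(58 + (-49 - 26)² - 31*(-49 - 26)) = -2694/(58 + (-75)² - 31*(-75)) = -2694/(58 + 5625 + 2325) = -2694/8008 = -2694*1/8008 = -1347/4004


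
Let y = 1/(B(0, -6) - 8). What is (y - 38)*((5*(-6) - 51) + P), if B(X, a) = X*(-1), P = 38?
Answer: 13115/8 ≈ 1639.4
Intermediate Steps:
B(X, a) = -X
y = -⅛ (y = 1/(-1*0 - 8) = 1/(0 - 8) = 1/(-8) = -⅛ ≈ -0.12500)
(y - 38)*((5*(-6) - 51) + P) = (-⅛ - 38)*((5*(-6) - 51) + 38) = -305*((-30 - 51) + 38)/8 = -305*(-81 + 38)/8 = -305/8*(-43) = 13115/8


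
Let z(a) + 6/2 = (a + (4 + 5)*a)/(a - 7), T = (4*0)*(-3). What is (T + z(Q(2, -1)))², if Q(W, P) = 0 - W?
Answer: 49/81 ≈ 0.60494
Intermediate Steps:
Q(W, P) = -W
T = 0 (T = 0*(-3) = 0)
z(a) = -3 + 10*a/(-7 + a) (z(a) = -3 + (a + (4 + 5)*a)/(a - 7) = -3 + (a + 9*a)/(-7 + a) = -3 + (10*a)/(-7 + a) = -3 + 10*a/(-7 + a))
(T + z(Q(2, -1)))² = (0 + 7*(3 - 1*2)/(-7 - 1*2))² = (0 + 7*(3 - 2)/(-7 - 2))² = (0 + 7*1/(-9))² = (0 + 7*(-⅑)*1)² = (0 - 7/9)² = (-7/9)² = 49/81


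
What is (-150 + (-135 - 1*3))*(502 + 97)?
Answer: -172512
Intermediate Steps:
(-150 + (-135 - 1*3))*(502 + 97) = (-150 + (-135 - 3))*599 = (-150 - 138)*599 = -288*599 = -172512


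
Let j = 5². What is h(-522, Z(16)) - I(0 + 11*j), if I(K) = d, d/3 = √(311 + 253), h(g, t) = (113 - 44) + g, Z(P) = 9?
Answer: -453 - 6*√141 ≈ -524.25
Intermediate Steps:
h(g, t) = 69 + g
j = 25
d = 6*√141 (d = 3*√(311 + 253) = 3*√564 = 3*(2*√141) = 6*√141 ≈ 71.246)
I(K) = 6*√141
h(-522, Z(16)) - I(0 + 11*j) = (69 - 522) - 6*√141 = -453 - 6*√141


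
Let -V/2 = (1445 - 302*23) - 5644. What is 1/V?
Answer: 1/22290 ≈ 4.4863e-5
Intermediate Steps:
V = 22290 (V = -2*((1445 - 302*23) - 5644) = -2*((1445 - 6946) - 5644) = -2*(-5501 - 5644) = -2*(-11145) = 22290)
1/V = 1/22290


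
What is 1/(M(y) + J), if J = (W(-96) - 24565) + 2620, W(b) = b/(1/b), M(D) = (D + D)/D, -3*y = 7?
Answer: -1/12727 ≈ -7.8573e-5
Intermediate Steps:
y = -7/3 (y = -⅓*7 = -7/3 ≈ -2.3333)
M(D) = 2 (M(D) = (2*D)/D = 2)
W(b) = b² (W(b) = b*b = b²)
J = -12729 (J = ((-96)² - 24565) + 2620 = (9216 - 24565) + 2620 = -15349 + 2620 = -12729)
1/(M(y) + J) = 1/(2 - 12729) = 1/(-12727) = -1/12727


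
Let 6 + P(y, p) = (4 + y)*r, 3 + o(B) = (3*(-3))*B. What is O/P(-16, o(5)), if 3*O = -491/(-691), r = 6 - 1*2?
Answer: -491/111942 ≈ -0.0043862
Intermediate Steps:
r = 4 (r = 6 - 2 = 4)
O = 491/2073 (O = (-491/(-691))/3 = (-491*(-1/691))/3 = (⅓)*(491/691) = 491/2073 ≈ 0.23685)
o(B) = -3 - 9*B (o(B) = -3 + (3*(-3))*B = -3 - 9*B)
P(y, p) = 10 + 4*y (P(y, p) = -6 + (4 + y)*4 = -6 + (16 + 4*y) = 10 + 4*y)
O/P(-16, o(5)) = 491/(2073*(10 + 4*(-16))) = 491/(2073*(10 - 64)) = (491/2073)/(-54) = (491/2073)*(-1/54) = -491/111942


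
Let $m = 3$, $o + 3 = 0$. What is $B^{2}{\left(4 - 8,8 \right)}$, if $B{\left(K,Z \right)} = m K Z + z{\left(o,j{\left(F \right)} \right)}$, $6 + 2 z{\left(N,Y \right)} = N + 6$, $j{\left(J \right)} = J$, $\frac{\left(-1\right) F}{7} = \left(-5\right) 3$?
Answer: $\frac{38025}{4} \approx 9506.3$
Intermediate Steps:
$F = 105$ ($F = - 7 \left(\left(-5\right) 3\right) = \left(-7\right) \left(-15\right) = 105$)
$o = -3$ ($o = -3 + 0 = -3$)
$z{\left(N,Y \right)} = \frac{N}{2}$ ($z{\left(N,Y \right)} = -3 + \frac{N + 6}{2} = -3 + \frac{6 + N}{2} = -3 + \left(3 + \frac{N}{2}\right) = \frac{N}{2}$)
$B{\left(K,Z \right)} = - \frac{3}{2} + 3 K Z$ ($B{\left(K,Z \right)} = 3 K Z + \frac{1}{2} \left(-3\right) = 3 K Z - \frac{3}{2} = - \frac{3}{2} + 3 K Z$)
$B^{2}{\left(4 - 8,8 \right)} = \left(- \frac{3}{2} + 3 \left(4 - 8\right) 8\right)^{2} = \left(- \frac{3}{2} + 3 \left(-4\right) 8\right)^{2} = \left(- \frac{3}{2} - 96\right)^{2} = \left(- \frac{195}{2}\right)^{2} = \frac{38025}{4}$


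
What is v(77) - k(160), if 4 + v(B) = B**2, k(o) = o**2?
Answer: -19675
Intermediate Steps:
v(B) = -4 + B**2
v(77) - k(160) = (-4 + 77**2) - 1*160**2 = (-4 + 5929) - 1*25600 = 5925 - 25600 = -19675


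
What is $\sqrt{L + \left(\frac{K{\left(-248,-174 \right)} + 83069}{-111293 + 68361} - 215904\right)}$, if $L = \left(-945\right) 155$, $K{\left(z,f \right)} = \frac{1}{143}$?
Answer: $\frac{i \sqrt{853649665986044642}}{1534819} \approx 601.98 i$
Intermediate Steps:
$K{\left(z,f \right)} = \frac{1}{143}$
$L = -146475$
$\sqrt{L + \left(\frac{K{\left(-248,-174 \right)} + 83069}{-111293 + 68361} - 215904\right)} = \sqrt{-146475 - \left(215904 - \frac{\frac{1}{143} + 83069}{-111293 + 68361}\right)} = \sqrt{-146475 - \left(215904 - \frac{11878868}{143 \left(-42932\right)}\right)} = \sqrt{-146475 + \left(\frac{11878868}{143} \left(- \frac{1}{42932}\right) - 215904\right)} = \sqrt{-146475 - \frac{331376531093}{1534819}} = \sqrt{- \frac{556189144118}{1534819}} = \frac{i \sqrt{853649665986044642}}{1534819}$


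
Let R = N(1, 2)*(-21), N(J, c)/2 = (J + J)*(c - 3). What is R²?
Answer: 7056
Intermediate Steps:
N(J, c) = 4*J*(-3 + c) (N(J, c) = 2*((J + J)*(c - 3)) = 2*((2*J)*(-3 + c)) = 2*(2*J*(-3 + c)) = 4*J*(-3 + c))
R = 84 (R = (4*1*(-3 + 2))*(-21) = (4*1*(-1))*(-21) = -4*(-21) = 84)
R² = 84² = 7056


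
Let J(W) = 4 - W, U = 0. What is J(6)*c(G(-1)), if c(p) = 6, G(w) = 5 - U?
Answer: -12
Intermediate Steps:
G(w) = 5 (G(w) = 5 - 1*0 = 5 + 0 = 5)
J(6)*c(G(-1)) = (4 - 1*6)*6 = (4 - 6)*6 = -2*6 = -12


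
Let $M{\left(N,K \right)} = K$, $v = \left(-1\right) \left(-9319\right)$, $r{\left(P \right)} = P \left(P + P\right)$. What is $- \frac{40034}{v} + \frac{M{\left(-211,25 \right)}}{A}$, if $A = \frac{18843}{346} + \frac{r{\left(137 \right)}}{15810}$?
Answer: $- \frac{5585987879876}{1448619809491} \approx -3.8561$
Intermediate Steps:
$r{\left(P \right)} = 2 P^{2}$ ($r{\left(P \right)} = P 2 P = 2 P^{2}$)
$v = 9319$
$A = \frac{155447989}{2735130}$ ($A = \frac{18843}{346} + \frac{2 \cdot 137^{2}}{15810} = 18843 \cdot \frac{1}{346} + 2 \cdot 18769 \cdot \frac{1}{15810} = \frac{18843}{346} + 37538 \cdot \frac{1}{15810} = \frac{18843}{346} + \frac{18769}{7905} = \frac{155447989}{2735130} \approx 56.834$)
$- \frac{40034}{v} + \frac{M{\left(-211,25 \right)}}{A} = - \frac{40034}{9319} + \frac{25}{\frac{155447989}{2735130}} = \left(-40034\right) \frac{1}{9319} + 25 \cdot \frac{2735130}{155447989} = - \frac{40034}{9319} + \frac{68378250}{155447989} = - \frac{5585987879876}{1448619809491}$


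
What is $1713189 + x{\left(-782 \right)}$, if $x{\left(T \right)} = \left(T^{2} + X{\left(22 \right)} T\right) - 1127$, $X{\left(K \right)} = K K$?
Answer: $1945098$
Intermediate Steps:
$X{\left(K \right)} = K^{2}$
$x{\left(T \right)} = -1127 + T^{2} + 484 T$ ($x{\left(T \right)} = \left(T^{2} + 22^{2} T\right) - 1127 = \left(T^{2} + 484 T\right) - 1127 = -1127 + T^{2} + 484 T$)
$1713189 + x{\left(-782 \right)} = 1713189 + \left(-1127 + \left(-782\right)^{2} + 484 \left(-782\right)\right) = 1713189 - -231909 = 1713189 + 231909 = 1945098$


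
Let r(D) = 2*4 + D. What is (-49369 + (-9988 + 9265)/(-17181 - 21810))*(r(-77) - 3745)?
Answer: 2447247958728/12997 ≈ 1.8829e+8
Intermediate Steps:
r(D) = 8 + D
(-49369 + (-9988 + 9265)/(-17181 - 21810))*(r(-77) - 3745) = (-49369 + (-9988 + 9265)/(-17181 - 21810))*((8 - 77) - 3745) = (-49369 - 723/(-38991))*(-69 - 3745) = (-49369 - 723*(-1/38991))*(-3814) = (-49369 + 241/12997)*(-3814) = -641648652/12997*(-3814) = 2447247958728/12997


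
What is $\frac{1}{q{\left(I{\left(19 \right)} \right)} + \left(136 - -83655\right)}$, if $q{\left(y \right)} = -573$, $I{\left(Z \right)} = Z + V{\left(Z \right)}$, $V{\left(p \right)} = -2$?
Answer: $\frac{1}{83218} \approx 1.2017 \cdot 10^{-5}$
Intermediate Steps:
$I{\left(Z \right)} = -2 + Z$ ($I{\left(Z \right)} = Z - 2 = -2 + Z$)
$\frac{1}{q{\left(I{\left(19 \right)} \right)} + \left(136 - -83655\right)} = \frac{1}{-573 + \left(136 - -83655\right)} = \frac{1}{-573 + \left(136 + 83655\right)} = \frac{1}{-573 + 83791} = \frac{1}{83218}$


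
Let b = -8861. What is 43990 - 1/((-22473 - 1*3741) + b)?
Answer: 1542949251/35075 ≈ 43990.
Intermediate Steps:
43990 - 1/((-22473 - 1*3741) + b) = 43990 - 1/((-22473 - 1*3741) - 8861) = 43990 - 1/((-22473 - 3741) - 8861) = 43990 - 1/(-26214 - 8861) = 43990 - 1/(-35075) = 43990 - 1*(-1/35075) = 43990 + 1/35075 = 1542949251/35075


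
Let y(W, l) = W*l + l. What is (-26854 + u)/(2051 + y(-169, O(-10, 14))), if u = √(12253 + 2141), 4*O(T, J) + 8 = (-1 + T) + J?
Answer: -26854/2261 + √14394/2261 ≈ -11.824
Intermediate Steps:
O(T, J) = -9/4 + J/4 + T/4 (O(T, J) = -2 + ((-1 + T) + J)/4 = -2 + (-1 + J + T)/4 = -2 + (-¼ + J/4 + T/4) = -9/4 + J/4 + T/4)
y(W, l) = l + W*l
u = √14394 ≈ 119.97
(-26854 + u)/(2051 + y(-169, O(-10, 14))) = (-26854 + √14394)/(2051 + (-9/4 + (¼)*14 + (¼)*(-10))*(1 - 169)) = (-26854 + √14394)/(2051 + (-9/4 + 7/2 - 5/2)*(-168)) = (-26854 + √14394)/(2051 - 5/4*(-168)) = (-26854 + √14394)/(2051 + 210) = (-26854 + √14394)/2261 = (-26854 + √14394)*(1/2261) = -26854/2261 + √14394/2261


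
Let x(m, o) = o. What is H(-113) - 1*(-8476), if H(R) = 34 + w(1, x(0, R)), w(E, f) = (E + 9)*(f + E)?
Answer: 7390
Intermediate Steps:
w(E, f) = (9 + E)*(E + f)
H(R) = 44 + 10*R (H(R) = 34 + (1² + 9*1 + 9*R + 1*R) = 34 + (1 + 9 + 9*R + R) = 34 + (10 + 10*R) = 44 + 10*R)
H(-113) - 1*(-8476) = (44 + 10*(-113)) - 1*(-8476) = (44 - 1130) + 8476 = -1086 + 8476 = 7390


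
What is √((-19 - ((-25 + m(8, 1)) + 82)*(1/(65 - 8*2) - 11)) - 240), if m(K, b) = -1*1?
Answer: √17437/7 ≈ 18.864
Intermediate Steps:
m(K, b) = -1
√((-19 - ((-25 + m(8, 1)) + 82)*(1/(65 - 8*2) - 11)) - 240) = √((-19 - ((-25 - 1) + 82)*(1/(65 - 8*2) - 11)) - 240) = √((-19 - (-26 + 82)*(1/(65 - 16) - 11)) - 240) = √((-19 - 56*(1/49 - 11)) - 240) = √((-19 - 56*(-538)/49) - 240) = √((-19 - 1*(-4304/7)) - 240) = √((-19 + 4304/7) - 240) = √(4171/7 - 240) = √(2491/7) = √17437/7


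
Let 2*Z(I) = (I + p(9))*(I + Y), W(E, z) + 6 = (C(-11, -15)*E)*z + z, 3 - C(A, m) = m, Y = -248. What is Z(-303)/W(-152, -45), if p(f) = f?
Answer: 26999/41023 ≈ 0.65814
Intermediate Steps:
C(A, m) = 3 - m
W(E, z) = -6 + z + 18*E*z (W(E, z) = -6 + (((3 - 1*(-15))*E)*z + z) = -6 + (((3 + 15)*E)*z + z) = -6 + ((18*E)*z + z) = -6 + (18*E*z + z) = -6 + (z + 18*E*z) = -6 + z + 18*E*z)
Z(I) = (-248 + I)*(9 + I)/2 (Z(I) = ((I + 9)*(I - 248))/2 = ((9 + I)*(-248 + I))/2 = ((-248 + I)*(9 + I))/2 = (-248 + I)*(9 + I)/2)
Z(-303)/W(-152, -45) = (-1116 + (1/2)*(-303)**2 - 239/2*(-303))/(-6 - 45 + 18*(-152)*(-45)) = (-1116 + (1/2)*91809 + 72417/2)/(-6 - 45 + 123120) = (-1116 + 91809/2 + 72417/2)/123069 = 80997*(1/123069) = 26999/41023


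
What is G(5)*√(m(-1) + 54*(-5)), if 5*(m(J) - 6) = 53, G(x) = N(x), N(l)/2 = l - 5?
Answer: 0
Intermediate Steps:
N(l) = -10 + 2*l (N(l) = 2*(l - 5) = 2*(-5 + l) = -10 + 2*l)
G(x) = -10 + 2*x
m(J) = 83/5 (m(J) = 6 + (⅕)*53 = 6 + 53/5 = 83/5)
G(5)*√(m(-1) + 54*(-5)) = (-10 + 2*5)*√(83/5 + 54*(-5)) = (-10 + 10)*√(83/5 - 270) = 0*√(-1267/5) = 0*(I*√6335/5) = 0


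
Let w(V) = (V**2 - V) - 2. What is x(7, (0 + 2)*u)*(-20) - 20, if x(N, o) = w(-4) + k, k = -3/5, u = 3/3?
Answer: -368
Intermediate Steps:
w(V) = -2 + V**2 - V
u = 1 (u = 3*(1/3) = 1)
k = -3/5 (k = -3*1/5 = -3/5 ≈ -0.60000)
x(N, o) = 87/5 (x(N, o) = (-2 + (-4)**2 - 1*(-4)) - 3/5 = (-2 + 16 + 4) - 3/5 = 18 - 3/5 = 87/5)
x(7, (0 + 2)*u)*(-20) - 20 = (87/5)*(-20) - 20 = -348 - 20 = -368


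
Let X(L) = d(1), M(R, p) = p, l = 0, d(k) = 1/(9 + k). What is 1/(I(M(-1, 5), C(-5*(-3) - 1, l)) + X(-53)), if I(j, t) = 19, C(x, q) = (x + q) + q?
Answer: 10/191 ≈ 0.052356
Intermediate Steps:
C(x, q) = x + 2*q (C(x, q) = (q + x) + q = x + 2*q)
X(L) = 1/10 (X(L) = 1/(9 + 1) = 1/10)
1/(I(M(-1, 5), C(-5*(-3) - 1, l)) + X(-53)) = 1/(19 + 1/10) = 1/(191/10) = 10/191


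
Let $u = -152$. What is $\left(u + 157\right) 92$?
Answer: $460$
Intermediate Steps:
$\left(u + 157\right) 92 = \left(-152 + 157\right) 92 = 5 \cdot 92 = 460$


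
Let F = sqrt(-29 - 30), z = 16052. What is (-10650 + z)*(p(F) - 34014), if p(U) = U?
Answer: -183743628 + 5402*I*sqrt(59) ≈ -1.8374e+8 + 41494.0*I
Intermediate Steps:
F = I*sqrt(59) (F = sqrt(-59) = I*sqrt(59) ≈ 7.6811*I)
(-10650 + z)*(p(F) - 34014) = (-10650 + 16052)*(I*sqrt(59) - 34014) = 5402*(-34014 + I*sqrt(59)) = -183743628 + 5402*I*sqrt(59)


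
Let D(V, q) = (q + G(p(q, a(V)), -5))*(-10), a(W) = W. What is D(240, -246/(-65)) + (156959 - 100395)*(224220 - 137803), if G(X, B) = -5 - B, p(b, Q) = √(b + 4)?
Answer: 63545184952/13 ≈ 4.8881e+9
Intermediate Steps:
p(b, Q) = √(4 + b)
D(V, q) = -10*q (D(V, q) = (q + (-5 - 1*(-5)))*(-10) = (q + (-5 + 5))*(-10) = (q + 0)*(-10) = q*(-10) = -10*q)
D(240, -246/(-65)) + (156959 - 100395)*(224220 - 137803) = -(-2460)/(-65) + (156959 - 100395)*(224220 - 137803) = -(-2460)*(-1)/65 + 56564*86417 = -10*246/65 + 4888091188 = -492/13 + 4888091188 = 63545184952/13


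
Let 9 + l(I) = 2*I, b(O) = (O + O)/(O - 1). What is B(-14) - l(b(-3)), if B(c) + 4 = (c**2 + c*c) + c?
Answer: 380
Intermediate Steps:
B(c) = -4 + c + 2*c**2 (B(c) = -4 + ((c**2 + c*c) + c) = -4 + ((c**2 + c**2) + c) = -4 + (2*c**2 + c) = -4 + (c + 2*c**2) = -4 + c + 2*c**2)
b(O) = 2*O/(-1 + O) (b(O) = (2*O)/(-1 + O) = 2*O/(-1 + O))
l(I) = -9 + 2*I
B(-14) - l(b(-3)) = (-4 - 14 + 2*(-14)**2) - (-9 + 2*(2*(-3)/(-1 - 3))) = (-4 - 14 + 2*196) - (-9 + 2*(2*(-3)/(-4))) = (-4 - 14 + 392) - (-9 + 2*(2*(-3)*(-1/4))) = 374 - (-9 + 2*(3/2)) = 374 - (-9 + 3) = 374 - 1*(-6) = 374 + 6 = 380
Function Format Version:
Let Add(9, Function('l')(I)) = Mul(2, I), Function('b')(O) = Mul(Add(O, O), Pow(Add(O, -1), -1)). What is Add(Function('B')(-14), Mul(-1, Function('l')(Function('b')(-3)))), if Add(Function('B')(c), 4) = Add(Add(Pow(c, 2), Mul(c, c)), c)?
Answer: 380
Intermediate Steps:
Function('B')(c) = Add(-4, c, Mul(2, Pow(c, 2))) (Function('B')(c) = Add(-4, Add(Add(Pow(c, 2), Mul(c, c)), c)) = Add(-4, Add(Add(Pow(c, 2), Pow(c, 2)), c)) = Add(-4, Add(Mul(2, Pow(c, 2)), c)) = Add(-4, Add(c, Mul(2, Pow(c, 2)))) = Add(-4, c, Mul(2, Pow(c, 2))))
Function('b')(O) = Mul(2, O, Pow(Add(-1, O), -1)) (Function('b')(O) = Mul(Mul(2, O), Pow(Add(-1, O), -1)) = Mul(2, O, Pow(Add(-1, O), -1)))
Function('l')(I) = Add(-9, Mul(2, I))
Add(Function('B')(-14), Mul(-1, Function('l')(Function('b')(-3)))) = Add(Add(-4, -14, Mul(2, Pow(-14, 2))), Mul(-1, Add(-9, Mul(2, Mul(2, -3, Pow(Add(-1, -3), -1)))))) = Add(Add(-4, -14, Mul(2, 196)), Mul(-1, Add(-9, Mul(2, Mul(2, -3, Pow(-4, -1)))))) = Add(Add(-4, -14, 392), Mul(-1, Add(-9, Mul(2, Mul(2, -3, Rational(-1, 4)))))) = Add(374, Mul(-1, Add(-9, Mul(2, Rational(3, 2))))) = Add(374, Mul(-1, Add(-9, 3))) = Add(374, Mul(-1, -6)) = Add(374, 6) = 380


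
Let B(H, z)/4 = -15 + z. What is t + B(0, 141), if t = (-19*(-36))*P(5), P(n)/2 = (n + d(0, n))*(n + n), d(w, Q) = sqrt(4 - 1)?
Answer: 68904 + 13680*sqrt(3) ≈ 92599.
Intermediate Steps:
d(w, Q) = sqrt(3)
P(n) = 4*n*(n + sqrt(3)) (P(n) = 2*((n + sqrt(3))*(n + n)) = 2*((n + sqrt(3))*(2*n)) = 2*(2*n*(n + sqrt(3))) = 4*n*(n + sqrt(3)))
t = 68400 + 13680*sqrt(3) (t = (-19*(-36))*(4*5*(5 + sqrt(3))) = 684*(100 + 20*sqrt(3)) = 68400 + 13680*sqrt(3) ≈ 92095.)
B(H, z) = -60 + 4*z (B(H, z) = 4*(-15 + z) = -60 + 4*z)
t + B(0, 141) = (68400 + 13680*sqrt(3)) + (-60 + 4*141) = (68400 + 13680*sqrt(3)) + (-60 + 564) = (68400 + 13680*sqrt(3)) + 504 = 68904 + 13680*sqrt(3)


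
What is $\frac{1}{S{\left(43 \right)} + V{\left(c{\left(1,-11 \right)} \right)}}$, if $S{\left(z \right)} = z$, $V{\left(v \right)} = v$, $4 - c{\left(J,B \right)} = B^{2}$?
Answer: $- \frac{1}{74} \approx -0.013514$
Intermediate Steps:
$c{\left(J,B \right)} = 4 - B^{2}$
$\frac{1}{S{\left(43 \right)} + V{\left(c{\left(1,-11 \right)} \right)}} = \frac{1}{43 + \left(4 - \left(-11\right)^{2}\right)} = \frac{1}{43 + \left(4 - 121\right)} = \frac{1}{43 - 117} = \frac{1}{-74} = - \frac{1}{74}$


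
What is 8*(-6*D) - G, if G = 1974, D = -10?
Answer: -1494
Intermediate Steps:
8*(-6*D) - G = 8*(-6*(-10)) - 1*1974 = 8*60 - 1974 = 480 - 1974 = -1494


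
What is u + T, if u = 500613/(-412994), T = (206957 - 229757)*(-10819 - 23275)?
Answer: 321038077040187/412994 ≈ 7.7734e+8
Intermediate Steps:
T = 777343200 (T = -22800*(-34094) = 777343200)
u = -500613/412994 (u = 500613*(-1/412994) = -500613/412994 ≈ -1.2122)
u + T = -500613/412994 + 777343200 = 321038077040187/412994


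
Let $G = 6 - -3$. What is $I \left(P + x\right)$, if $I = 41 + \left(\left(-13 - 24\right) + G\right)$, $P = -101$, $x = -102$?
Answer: $-2639$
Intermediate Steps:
$G = 9$ ($G = 6 + 3 = 9$)
$I = 13$ ($I = 41 + \left(\left(-13 - 24\right) + 9\right) = 41 + \left(-37 + 9\right) = 41 - 28 = 13$)
$I \left(P + x\right) = 13 \left(-101 - 102\right) = 13 \left(-203\right) = -2639$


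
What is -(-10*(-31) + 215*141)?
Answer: -30625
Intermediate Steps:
-(-10*(-31) + 215*141) = -(310 + 30315) = -1*30625 = -30625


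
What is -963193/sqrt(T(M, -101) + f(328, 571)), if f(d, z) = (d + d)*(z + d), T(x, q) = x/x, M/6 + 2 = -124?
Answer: -963193*sqrt(589745)/589745 ≈ -1254.2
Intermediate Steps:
M = -756 (M = -12 + 6*(-124) = -12 - 744 = -756)
T(x, q) = 1
f(d, z) = 2*d*(d + z) (f(d, z) = (2*d)*(d + z) = 2*d*(d + z))
-963193/sqrt(T(M, -101) + f(328, 571)) = -963193/sqrt(1 + 2*328*(328 + 571)) = -963193/sqrt(1 + 2*328*899) = -963193/sqrt(1 + 589744) = -963193*sqrt(589745)/589745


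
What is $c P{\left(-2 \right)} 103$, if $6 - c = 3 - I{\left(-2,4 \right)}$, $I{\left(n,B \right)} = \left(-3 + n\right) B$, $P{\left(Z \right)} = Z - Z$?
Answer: $0$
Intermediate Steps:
$P{\left(Z \right)} = 0$
$I{\left(n,B \right)} = B \left(-3 + n\right)$
$c = -17$ ($c = 6 - \left(3 - 4 \left(-3 - 2\right)\right) = 6 - \left(3 - 4 \left(-5\right)\right) = 6 - \left(3 - -20\right) = 6 - \left(3 + 20\right) = 6 - 23 = -17$)
$c P{\left(-2 \right)} 103 = \left(-17\right) 0 \cdot 103 = 0 \cdot 103 = 0$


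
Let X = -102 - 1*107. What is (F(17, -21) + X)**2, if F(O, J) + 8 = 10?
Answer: 42849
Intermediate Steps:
F(O, J) = 2 (F(O, J) = -8 + 10 = 2)
X = -209 (X = -102 - 107 = -209)
(F(17, -21) + X)**2 = (2 - 209)**2 = (-207)**2 = 42849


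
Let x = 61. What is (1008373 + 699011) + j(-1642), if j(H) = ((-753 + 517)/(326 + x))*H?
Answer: 661145120/387 ≈ 1.7084e+6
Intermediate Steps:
j(H) = -236*H/387 (j(H) = ((-753 + 517)/(326 + 61))*H = (-236/387)*H = (-236*1/387)*H = -236*H/387)
(1008373 + 699011) + j(-1642) = (1008373 + 699011) - 236/387*(-1642) = 1707384 + 387512/387 = 661145120/387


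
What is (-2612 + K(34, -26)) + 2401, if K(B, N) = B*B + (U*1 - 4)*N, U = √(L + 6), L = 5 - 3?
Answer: 1049 - 52*√2 ≈ 975.46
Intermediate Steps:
L = 2
U = 2*√2 (U = √(2 + 6) = √8 = 2*√2 ≈ 2.8284)
K(B, N) = B² + N*(-4 + 2*√2) (K(B, N) = B*B + ((2*√2)*1 - 4)*N = B² + (2*√2 - 4)*N = B² + (-4 + 2*√2)*N = B² + N*(-4 + 2*√2))
(-2612 + K(34, -26)) + 2401 = (-2612 + (34² - 4*(-26) + 2*(-26)*√2)) + 2401 = (-2612 + (1156 + 104 - 52*√2)) + 2401 = (-2612 + (1260 - 52*√2)) + 2401 = (-1352 - 52*√2) + 2401 = 1049 - 52*√2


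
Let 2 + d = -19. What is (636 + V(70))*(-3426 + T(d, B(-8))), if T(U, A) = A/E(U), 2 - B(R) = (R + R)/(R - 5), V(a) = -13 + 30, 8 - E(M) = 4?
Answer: -58163363/26 ≈ -2.2371e+6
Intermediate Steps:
E(M) = 4 (E(M) = 8 - 1*4 = 8 - 4 = 4)
V(a) = 17
d = -21 (d = -2 - 19 = -21)
B(R) = 2 - 2*R/(-5 + R) (B(R) = 2 - (R + R)/(R - 5) = 2 - 2*R/(-5 + R))
T(U, A) = A/4
(636 + V(70))*(-3426 + T(d, B(-8))) = (636 + 17)*(-3426 + (-10/(-5 - 8))/4) = 653*(-3426 + (-10/(-13))/4) = 653*(-3426 + (-10*(-1/13))/4) = 653*(-3426 + (1/4)*(10/13)) = 653*(-3426 + 5/26) = 653*(-89071/26) = -58163363/26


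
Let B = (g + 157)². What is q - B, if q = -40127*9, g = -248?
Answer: -369424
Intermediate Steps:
q = -361143
B = 8281 (B = (-248 + 157)² = (-91)² = 8281)
q - B = -361143 - 1*8281 = -361143 - 8281 = -369424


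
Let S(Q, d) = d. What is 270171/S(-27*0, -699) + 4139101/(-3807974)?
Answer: -343899125051/887257942 ≈ -387.60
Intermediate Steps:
270171/S(-27*0, -699) + 4139101/(-3807974) = 270171/(-699) + 4139101/(-3807974) = 270171*(-1/699) + 4139101*(-1/3807974) = -90057/233 - 4139101/3807974 = -343899125051/887257942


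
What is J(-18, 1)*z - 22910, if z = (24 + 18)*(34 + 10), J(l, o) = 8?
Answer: -8126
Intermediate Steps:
z = 1848 (z = 42*44 = 1848)
J(-18, 1)*z - 22910 = 8*1848 - 22910 = 14784 - 22910 = -8126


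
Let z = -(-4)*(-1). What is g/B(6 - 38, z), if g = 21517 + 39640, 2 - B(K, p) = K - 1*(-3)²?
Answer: 61157/43 ≈ 1422.3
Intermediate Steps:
z = -4 (z = -1*4 = -4)
B(K, p) = 11 - K (B(K, p) = 2 - (K - 1*(-3)²) = 2 - (K - 1*9) = 2 - (K - 9) = 2 - (-9 + K) = 2 + (9 - K) = 11 - K)
g = 61157
g/B(6 - 38, z) = 61157/(11 - (6 - 38)) = 61157/(11 - 1*(-32)) = 61157/(11 + 32) = 61157/43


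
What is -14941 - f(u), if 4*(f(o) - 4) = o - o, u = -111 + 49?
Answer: -14945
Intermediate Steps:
u = -62
f(o) = 4 (f(o) = 4 + (o - o)/4 = 4 + (¼)*0 = 4 + 0 = 4)
-14941 - f(u) = -14941 - 1*4 = -14941 - 4 = -14945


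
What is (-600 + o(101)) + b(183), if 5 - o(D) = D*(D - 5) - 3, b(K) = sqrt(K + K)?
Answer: -10288 + sqrt(366) ≈ -10269.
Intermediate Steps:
b(K) = sqrt(2)*sqrt(K) (b(K) = sqrt(2*K) = sqrt(2)*sqrt(K))
o(D) = 8 - D*(-5 + D) (o(D) = 5 - (D*(D - 5) - 3) = 5 - (D*(-5 + D) - 3) = 5 - (-3 + D*(-5 + D)) = 5 + (3 - D*(-5 + D)) = 8 - D*(-5 + D))
(-600 + o(101)) + b(183) = (-600 + (8 - 1*101**2 + 5*101)) + sqrt(2)*sqrt(183) = (-600 + (8 - 1*10201 + 505)) + sqrt(366) = (-600 + (8 - 10201 + 505)) + sqrt(366) = (-600 - 9688) + sqrt(366) = -10288 + sqrt(366)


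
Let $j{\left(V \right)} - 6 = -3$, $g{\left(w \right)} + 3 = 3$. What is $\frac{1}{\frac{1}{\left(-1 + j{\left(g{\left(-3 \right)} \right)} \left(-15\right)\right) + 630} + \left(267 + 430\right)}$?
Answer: $\frac{584}{407049} \approx 0.0014347$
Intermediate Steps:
$g{\left(w \right)} = 0$ ($g{\left(w \right)} = -3 + 3 = 0$)
$j{\left(V \right)} = 3$ ($j{\left(V \right)} = 6 - 3 = 3$)
$\frac{1}{\frac{1}{\left(-1 + j{\left(g{\left(-3 \right)} \right)} \left(-15\right)\right) + 630} + \left(267 + 430\right)} = \frac{1}{\frac{1}{\left(-1 + 3 \left(-15\right)\right) + 630} + \left(267 + 430\right)} = \frac{1}{\frac{1}{\left(-1 - 45\right) + 630} + 697} = \frac{1}{\frac{1}{-46 + 630} + 697} = \frac{1}{\frac{1}{584} + 697} = \frac{1}{\frac{407049}{584}} = \frac{584}{407049}$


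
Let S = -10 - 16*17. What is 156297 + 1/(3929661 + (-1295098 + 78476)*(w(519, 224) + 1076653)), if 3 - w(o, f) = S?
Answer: 204783851361431174/1310222533775 ≈ 1.5630e+5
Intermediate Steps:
S = -282 (S = -10 - 272 = -282)
w(o, f) = 285 (w(o, f) = 3 - 1*(-282) = 3 + 282 = 285)
156297 + 1/(3929661 + (-1295098 + 78476)*(w(519, 224) + 1076653)) = 156297 + 1/(3929661 + (-1295098 + 78476)*(285 + 1076653)) = 156297 + 1/(3929661 - 1216622*1076938) = 156297 + 1/(3929661 - 1310226463436) = 156297 + 1/(-1310222533775) = 156297 - 1/1310222533775 = 204783851361431174/1310222533775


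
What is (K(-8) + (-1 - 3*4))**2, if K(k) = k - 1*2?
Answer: 529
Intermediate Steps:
K(k) = -2 + k (K(k) = k - 2 = -2 + k)
(K(-8) + (-1 - 3*4))**2 = ((-2 - 8) + (-1 - 3*4))**2 = (-10 + (-1 - 12))**2 = (-10 - 13)**2 = (-23)**2 = 529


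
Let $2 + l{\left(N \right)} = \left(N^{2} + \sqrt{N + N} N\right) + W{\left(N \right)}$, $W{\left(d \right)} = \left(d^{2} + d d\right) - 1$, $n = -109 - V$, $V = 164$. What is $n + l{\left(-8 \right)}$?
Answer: $-84 - 32 i \approx -84.0 - 32.0 i$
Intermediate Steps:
$n = -273$ ($n = -109 - 164 = -273$)
$W{\left(d \right)} = -1 + 2 d^{2}$ ($W{\left(d \right)} = \left(d^{2} + d^{2}\right) - 1 = 2 d^{2} - 1 = -1 + 2 d^{2}$)
$l{\left(N \right)} = -3 + 3 N^{2} + \sqrt{2} N^{\frac{3}{2}}$ ($l{\left(N \right)} = -2 + \left(\left(N^{2} + \sqrt{N + N} N\right) + \left(-1 + 2 N^{2}\right)\right) = -2 + \left(\left(N^{2} + \sqrt{2 N} N\right) + \left(-1 + 2 N^{2}\right)\right) = -2 + \left(\left(N^{2} + \sqrt{2} \sqrt{N} N\right) + \left(-1 + 2 N^{2}\right)\right) = -2 + \left(\left(N^{2} + \sqrt{2} N^{\frac{3}{2}}\right) + \left(-1 + 2 N^{2}\right)\right) = -2 + \left(-1 + 3 N^{2} + \sqrt{2} N^{\frac{3}{2}}\right) = -3 + 3 N^{2} + \sqrt{2} N^{\frac{3}{2}}$)
$n + l{\left(-8 \right)} = -273 + \left(-3 + 3 \left(-8\right)^{2} + \sqrt{2} \left(-8\right)^{\frac{3}{2}}\right) = -273 + \left(-3 + 3 \cdot 64 + \sqrt{2} \left(- 16 i \sqrt{2}\right)\right) = -273 - \left(-189 + 32 i\right) = -273 + \left(189 - 32 i\right) = -84 - 32 i$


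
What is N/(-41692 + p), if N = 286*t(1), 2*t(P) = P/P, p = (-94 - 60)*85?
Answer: -11/4214 ≈ -0.0026103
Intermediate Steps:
p = -13090 (p = -154*85 = -13090)
t(P) = ½ (t(P) = (P/P)/2 = (½)*1 = ½)
N = 143 (N = 286*(½) = 143)
N/(-41692 + p) = 143/(-41692 - 13090) = 143/(-54782) = 143*(-1/54782) = -11/4214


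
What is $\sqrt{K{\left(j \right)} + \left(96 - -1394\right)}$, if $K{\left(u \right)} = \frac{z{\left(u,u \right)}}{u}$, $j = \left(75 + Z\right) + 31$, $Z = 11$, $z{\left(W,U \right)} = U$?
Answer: $\sqrt{1491} \approx 38.613$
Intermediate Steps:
$j = 117$ ($j = \left(75 + 11\right) + 31 = 86 + 31 = 117$)
$K{\left(u \right)} = 1$ ($K{\left(u \right)} = \frac{u}{u} = 1$)
$\sqrt{K{\left(j \right)} + \left(96 - -1394\right)} = \sqrt{1 + \left(96 - -1394\right)} = \sqrt{1 + \left(96 + 1394\right)} = \sqrt{1 + 1490} = \sqrt{1491}$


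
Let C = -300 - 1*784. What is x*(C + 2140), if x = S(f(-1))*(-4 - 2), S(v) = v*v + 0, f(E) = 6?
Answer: -228096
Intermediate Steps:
S(v) = v**2 (S(v) = v**2 + 0 = v**2)
C = -1084 (C = -300 - 784 = -1084)
x = -216 (x = 6**2*(-4 - 2) = 36*(-6) = -216)
x*(C + 2140) = -216*(-1084 + 2140) = -216*1056 = -228096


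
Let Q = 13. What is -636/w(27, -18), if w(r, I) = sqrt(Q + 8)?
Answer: -212*sqrt(21)/7 ≈ -138.79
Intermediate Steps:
w(r, I) = sqrt(21) (w(r, I) = sqrt(13 + 8) = sqrt(21))
-636/w(27, -18) = -636*sqrt(21)/21 = -212*sqrt(21)/7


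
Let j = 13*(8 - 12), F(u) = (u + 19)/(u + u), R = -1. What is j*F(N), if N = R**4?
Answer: -520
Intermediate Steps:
N = 1 (N = (-1)**4 = 1)
F(u) = (19 + u)/(2*u) (F(u) = (19 + u)/((2*u)) = (19 + u)*(1/(2*u)) = (19 + u)/(2*u))
j = -52 (j = 13*(-4) = -52)
j*F(N) = -26*(19 + 1)/1 = -26*20 = -52*10 = -520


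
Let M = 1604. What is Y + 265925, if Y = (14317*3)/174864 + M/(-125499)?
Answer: 1945265871238831/7315085712 ≈ 2.6593e+5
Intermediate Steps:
Y = 1703275231/7315085712 (Y = (14317*3)/174864 + 1604/(-125499) = 42951*(1/174864) + 1604*(-1/125499) = 14317/58288 - 1604/125499 = 1703275231/7315085712 ≈ 0.23284)
Y + 265925 = 1703275231/7315085712 + 265925 = 1945265871238831/7315085712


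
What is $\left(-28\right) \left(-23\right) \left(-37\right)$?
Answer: $-23828$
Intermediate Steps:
$\left(-28\right) \left(-23\right) \left(-37\right) = 644 \left(-37\right) = -23828$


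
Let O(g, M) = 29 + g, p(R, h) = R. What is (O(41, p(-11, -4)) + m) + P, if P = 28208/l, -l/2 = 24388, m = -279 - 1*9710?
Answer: -60479669/6097 ≈ -9919.6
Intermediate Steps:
m = -9989 (m = -279 - 9710 = -9989)
l = -48776 (l = -2*24388 = -48776)
P = -3526/6097 (P = 28208/(-48776) = 28208*(-1/48776) = -3526/6097 ≈ -0.57832)
(O(41, p(-11, -4)) + m) + P = ((29 + 41) - 9989) - 3526/6097 = (70 - 9989) - 3526/6097 = -9919 - 3526/6097 = -60479669/6097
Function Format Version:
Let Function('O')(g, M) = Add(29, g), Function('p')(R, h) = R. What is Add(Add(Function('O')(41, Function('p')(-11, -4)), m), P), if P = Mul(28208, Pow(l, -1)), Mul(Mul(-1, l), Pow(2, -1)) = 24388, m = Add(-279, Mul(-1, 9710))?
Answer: Rational(-60479669, 6097) ≈ -9919.6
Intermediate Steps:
m = -9989 (m = Add(-279, -9710) = -9989)
l = -48776 (l = Mul(-2, 24388) = -48776)
P = Rational(-3526, 6097) (P = Mul(28208, Pow(-48776, -1)) = Mul(28208, Rational(-1, 48776)) = Rational(-3526, 6097) ≈ -0.57832)
Add(Add(Function('O')(41, Function('p')(-11, -4)), m), P) = Add(Add(Add(29, 41), -9989), Rational(-3526, 6097)) = Add(Add(70, -9989), Rational(-3526, 6097)) = Add(-9919, Rational(-3526, 6097)) = Rational(-60479669, 6097)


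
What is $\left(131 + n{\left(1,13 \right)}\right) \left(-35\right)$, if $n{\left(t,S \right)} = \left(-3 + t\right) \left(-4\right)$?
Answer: $-4865$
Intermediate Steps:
$n{\left(t,S \right)} = 12 - 4 t$
$\left(131 + n{\left(1,13 \right)}\right) \left(-35\right) = \left(131 + \left(12 - 4\right)\right) \left(-35\right) = \left(131 + 8\right) \left(-35\right) = 139 \left(-35\right) = -4865$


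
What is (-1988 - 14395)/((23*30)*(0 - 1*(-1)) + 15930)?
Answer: -5461/5540 ≈ -0.98574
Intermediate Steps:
(-1988 - 14395)/((23*30)*(0 - 1*(-1)) + 15930) = -16383/(690*(0 + 1) + 15930) = -16383/(690*1 + 15930) = -16383/(690 + 15930) = -16383/16620 = -16383*1/16620 = -5461/5540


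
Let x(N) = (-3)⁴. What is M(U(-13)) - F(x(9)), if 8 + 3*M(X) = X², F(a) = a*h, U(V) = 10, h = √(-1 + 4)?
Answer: 92/3 - 81*√3 ≈ -109.63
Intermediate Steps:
x(N) = 81
h = √3 ≈ 1.7320
F(a) = a*√3
M(X) = -8/3 + X²/3
M(U(-13)) - F(x(9)) = (-8/3 + (⅓)*10²) - 81*√3 = (-8/3 + (⅓)*100) - 81*√3 = (-8/3 + 100/3) - 81*√3 = 92/3 - 81*√3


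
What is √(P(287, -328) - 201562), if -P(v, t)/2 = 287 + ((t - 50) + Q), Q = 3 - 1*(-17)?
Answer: 6*I*√5595 ≈ 448.8*I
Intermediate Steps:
Q = 20 (Q = 3 + 17 = 20)
P(v, t) = -514 - 2*t (P(v, t) = -2*(287 + ((t - 50) + 20)) = -2*(287 + ((-50 + t) + 20)) = -2*(287 + (-30 + t)) = -2*(257 + t) = -514 - 2*t)
√(P(287, -328) - 201562) = √((-514 - 2*(-328)) - 201562) = √((-514 + 656) - 201562) = √(142 - 201562) = √(-201420) = 6*I*√5595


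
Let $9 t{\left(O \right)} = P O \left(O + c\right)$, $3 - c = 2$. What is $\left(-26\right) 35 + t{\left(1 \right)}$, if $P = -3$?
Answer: $- \frac{2732}{3} \approx -910.67$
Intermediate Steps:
$c = 1$ ($c = 3 - 2 = 1$)
$t{\left(O \right)} = - \frac{O \left(1 + O\right)}{3}$ ($t{\left(O \right)} = \frac{- 3 O \left(O + 1\right)}{9} = \frac{- 3 O \left(1 + O\right)}{9} = \frac{\left(-3\right) O \left(1 + O\right)}{9} = - \frac{O \left(1 + O\right)}{3}$)
$\left(-26\right) 35 + t{\left(1 \right)} = \left(-26\right) 35 - \frac{1 + 1}{3} = -910 - \frac{1}{3} \cdot 2 = -910 - \frac{2}{3} = - \frac{2732}{3}$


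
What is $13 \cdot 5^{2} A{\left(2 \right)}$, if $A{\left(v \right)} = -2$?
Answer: $-650$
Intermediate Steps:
$13 \cdot 5^{2} A{\left(2 \right)} = 13 \cdot 5^{2} \left(-2\right) = 13 \cdot 25 \left(-2\right) = 325 \left(-2\right) = -650$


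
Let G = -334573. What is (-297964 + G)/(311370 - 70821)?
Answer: -632537/240549 ≈ -2.6296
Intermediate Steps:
(-297964 + G)/(311370 - 70821) = (-297964 - 334573)/(311370 - 70821) = -632537/240549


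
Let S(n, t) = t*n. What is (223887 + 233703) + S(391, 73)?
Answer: 486133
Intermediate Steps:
S(n, t) = n*t
(223887 + 233703) + S(391, 73) = (223887 + 233703) + 391*73 = 457590 + 28543 = 486133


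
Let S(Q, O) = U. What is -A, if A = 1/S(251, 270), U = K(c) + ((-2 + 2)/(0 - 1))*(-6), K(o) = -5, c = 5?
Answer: ⅕ ≈ 0.20000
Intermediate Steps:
U = -5 (U = -5 + ((-2 + 2)/(0 - 1))*(-6) = -5 + (0/(-1))*(-6) = -5 + (0*(-1))*(-6) = -5 + 0*(-6) = -5 + 0 = -5)
S(Q, O) = -5
A = -⅕ (A = 1/(-5) = -⅕ ≈ -0.20000)
-A = -1*(-⅕) = ⅕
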